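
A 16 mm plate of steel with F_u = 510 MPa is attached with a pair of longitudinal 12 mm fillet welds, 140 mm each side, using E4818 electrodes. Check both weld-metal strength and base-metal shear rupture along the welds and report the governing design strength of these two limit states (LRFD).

E48XX → F_EXX = 480 MPa.
t_e = 0.707 × 12 = 8.484 mm; L = 280 mm.
Weld metal: φR_n = 0.75 × 0.6 × 480 × 8.484 × 280 × 10⁻³ = 513.1 kN.
Base metal (shear rupture): φR_n = 0.75 × 0.6 × 510 × 16 × 280 × 10⁻³ = 1028 kN.
Governing: weld metal.

φR_n ≈ 513 kN (weld metal governs)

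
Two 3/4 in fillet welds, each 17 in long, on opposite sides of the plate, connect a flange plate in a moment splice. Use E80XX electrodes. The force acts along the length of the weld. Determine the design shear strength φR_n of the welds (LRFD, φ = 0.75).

φR_n ≈ 649 kip

E80XX → F_EXX = 80 ksi.
Effective throat t_e = 0.707 × 0.75 = 0.5302 in.
Total length L = 34 in; A_we = 0.5302 × 34 = 18.03 in².
F_nw = 0.6 F_EXX = 0.6 × 80 = 48 ksi.
φR_n = 0.75 × 48 × 18.03 = 649 kip.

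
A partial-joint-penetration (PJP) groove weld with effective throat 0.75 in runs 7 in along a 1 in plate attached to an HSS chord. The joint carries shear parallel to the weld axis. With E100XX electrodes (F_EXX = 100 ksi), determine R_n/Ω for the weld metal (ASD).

R_n/Ω ≈ 158 kip

Effective throat (given) t_e = 0.75 in.
A_we = 0.75 × 7 = 5.25 in².
F_nw = 0.6 F_EXX = 60 ksi.
R_n/Ω = (60 × 5.25) / 2.0 = 157.5 kip.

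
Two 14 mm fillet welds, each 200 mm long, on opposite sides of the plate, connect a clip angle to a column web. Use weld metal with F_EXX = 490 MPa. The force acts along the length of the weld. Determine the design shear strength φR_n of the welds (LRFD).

Effective throat t_e = 0.707 × 14 = 9.898 mm.
Total length L = 400 mm; A_we = 9.898 × 400 = 3959 mm².
F_nw = 0.6 F_EXX = 0.6 × 490 = 294 MPa.
φR_n = 0.75 × 294 × 3959 × 10⁻³ = 873 kN.

φR_n ≈ 873 kN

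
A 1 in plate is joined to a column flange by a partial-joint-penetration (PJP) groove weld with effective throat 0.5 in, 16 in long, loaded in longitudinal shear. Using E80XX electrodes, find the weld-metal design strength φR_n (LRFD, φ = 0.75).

φR_n ≈ 288 kip

E80XX → F_EXX = 80 ksi.
Effective throat (given) t_e = 0.5 in.
A_we = 0.5 × 16 = 8 in².
F_nw = 0.6 F_EXX = 48 ksi.
φR_n = 0.75 × 48 × 8 = 288 kip.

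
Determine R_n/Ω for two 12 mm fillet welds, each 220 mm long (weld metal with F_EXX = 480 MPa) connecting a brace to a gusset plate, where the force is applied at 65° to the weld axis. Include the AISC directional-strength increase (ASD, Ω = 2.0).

t_e = 0.707 × 12 = 8.484 mm; A_we = 8.484 × 440 = 3733 mm².
Directional factor: 1.0 + 0.5 sin^1.5(65°) = 1.431.
F_nw = 0.6 × 480 × 1.431 = 412.2 MPa.
R_n/Ω = (412.2 × 3733) / 2.0 × 10⁻³ = 769.4 kN.

R_n/Ω ≈ 769 kN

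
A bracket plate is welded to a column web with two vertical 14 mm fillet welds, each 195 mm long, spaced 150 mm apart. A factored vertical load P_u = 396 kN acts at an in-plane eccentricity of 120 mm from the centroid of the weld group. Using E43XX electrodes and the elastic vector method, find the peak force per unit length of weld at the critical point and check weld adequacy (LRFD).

E43XX → F_EXX = 430 MPa.
Total weld length L_w = 390 mm. Treat welds as unit-width lines.
Polar moment about centroid: J = 2[d³/12 + d(b/2)²] = 2[195³/12 + 195×75²] = 3430000 mm³.
Direct shear f_v = P/L_w = 396×10³ / 390 = 1015 N/mm (vertical).
Torsion M = P·e = 396×10³ × 120 = 47520000 N·mm.
Critical point at (x, y) = (75, 97.5) from centroid. f_tx = M·y/J = 1351 N/mm; f_ty = M·x/J = 1039 N/mm.
Resultant f_max = √[f_tx² + (f_v + f_ty)²] = √[1351² + (1015 + 1039)²] = 2459 N/mm.
Capacity per unit length: φr_n = 0.75 × 0.6 × 430 × (0.707 × 14) = 1915 N/mm.
2459 > 1915 → NOT adequate.

f_max ≈ 2460 N/mm; NOT adequate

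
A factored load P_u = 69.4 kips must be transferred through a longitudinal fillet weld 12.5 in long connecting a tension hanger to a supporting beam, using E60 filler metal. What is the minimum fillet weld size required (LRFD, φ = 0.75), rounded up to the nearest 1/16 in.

w = 5/16 in

E60XX → F_EXX = 60 ksi.
Total weld length L = 12.5 in.
Required throat t_e = P_u / (φ × 0.6 F_EXX × L) = 69.4 / (0.75 × 0.6 × 60 × 12.5) = 0.2056 in.
Required leg w = t_e / 0.707 = 0.2908 in → use 5/16 in.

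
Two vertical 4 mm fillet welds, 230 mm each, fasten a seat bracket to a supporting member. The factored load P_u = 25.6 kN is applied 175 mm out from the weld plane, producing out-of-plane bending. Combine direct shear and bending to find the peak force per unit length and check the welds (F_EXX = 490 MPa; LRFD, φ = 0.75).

f_max ≈ 260 N/mm; adequate

L_w = 2 × 230 = 460 mm; section modulus (unit throat) S = 2 × L²/6 = 17630 mm².
Direct shear f_v = P/L_w = 25.6×10³/460 = 55.65 N/mm.
Moment M = P × e = 25.6×10³ × 175 = 4480000 N·mm; bending f_b = M/S = 254.1 N/mm.
f_max = √(f_v² + f_b²) = √(55.65² + 254.1²) = 260.1 N/mm.
φr_n = 0.75 × 0.6 × 490 × (0.707 × 4) = 623.6 N/mm → adequate.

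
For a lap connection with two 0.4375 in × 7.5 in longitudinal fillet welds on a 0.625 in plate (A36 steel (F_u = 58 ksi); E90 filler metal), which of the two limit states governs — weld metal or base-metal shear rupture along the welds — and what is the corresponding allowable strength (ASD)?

E90XX → F_EXX = 90 ksi.
t_e = 0.707 × 0.4375 = 0.3093 in; L = 15 in.
Weld metal: R_n/Ω = (1/2.0) × 0.6 × 90 × 0.3093 × 15 = 125.3 kip.
Base metal (shear rupture): R_n/Ω = (1/2.0) × 0.6 × 58 × 0.625 × 15 = 163.1 kip.
Governing: weld metal.

R_n/Ω ≈ 125 kip (weld metal governs)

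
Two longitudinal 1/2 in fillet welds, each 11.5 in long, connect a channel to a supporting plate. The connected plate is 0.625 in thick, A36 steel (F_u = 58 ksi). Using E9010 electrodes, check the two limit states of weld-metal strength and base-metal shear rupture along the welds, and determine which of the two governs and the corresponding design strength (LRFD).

φR_n ≈ 329 kips (weld metal governs)

E90XX → F_EXX = 90 ksi.
t_e = 0.707 × 0.5 = 0.3535 in; L = 23 in.
Weld metal: φR_n = 0.75 × 0.6 × 90 × 0.3535 × 23 = 329.3 kips.
Base metal (shear rupture): φR_n = 0.75 × 0.6 × 58 × 0.625 × 23 = 375.2 kips.
Governing: weld metal.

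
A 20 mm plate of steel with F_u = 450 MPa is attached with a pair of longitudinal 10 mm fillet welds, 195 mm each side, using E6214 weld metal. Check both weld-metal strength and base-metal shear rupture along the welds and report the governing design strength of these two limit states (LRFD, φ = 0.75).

E62XX → F_EXX = 620 MPa.
t_e = 0.707 × 10 = 7.07 mm; L = 390 mm.
Weld metal: φR_n = 0.75 × 0.6 × 620 × 7.07 × 390 × 10⁻³ = 769.3 kN.
Base metal (shear rupture): φR_n = 0.75 × 0.6 × 450 × 20 × 390 × 10⁻³ = 1580 kN.
Governing: weld metal.

φR_n ≈ 769 kN (weld metal governs)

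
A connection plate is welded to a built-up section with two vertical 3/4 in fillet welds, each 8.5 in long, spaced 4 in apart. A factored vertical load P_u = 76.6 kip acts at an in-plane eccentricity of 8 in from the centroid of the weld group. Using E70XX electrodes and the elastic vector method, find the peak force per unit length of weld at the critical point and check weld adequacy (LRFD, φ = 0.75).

E70XX → F_EXX = 70 ksi.
Total weld length L_w = 17 in. Treat welds as unit-width lines.
Polar moment about centroid: J = 2[d³/12 + d(b/2)²] = 2[8.5³/12 + 8.5×2²] = 170.4 in³.
Direct shear f_v = P/L_w = 76.6 / 17 = 4.506 kip/in (vertical).
Torsion M = P·e = 76.6 × 8 = 612.8 kip·in.
Critical point at (x, y) = (2, 4.25) from centroid. f_tx = M·y/J = 15.29 kip/in; f_ty = M·x/J = 7.194 kip/in.
Resultant f_max = √[f_tx² + (f_v + f_ty)²] = √[15.29² + (4.506 + 7.194)²] = 19.25 kip/in.
Capacity per unit length: φr_n = 0.75 × 0.6 × 70 × (0.707 × 0.75) = 16.7 kip/in.
19.25 > 16.7 → NOT adequate.

f_max ≈ 19.3 kip/in; NOT adequate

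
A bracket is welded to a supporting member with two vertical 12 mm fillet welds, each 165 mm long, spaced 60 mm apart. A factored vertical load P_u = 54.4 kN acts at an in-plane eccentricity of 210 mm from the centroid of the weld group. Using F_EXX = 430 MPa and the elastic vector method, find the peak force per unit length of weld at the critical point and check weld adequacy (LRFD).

Total weld length L_w = 330 mm. Treat welds as unit-width lines.
Polar moment about centroid: J = 2[d³/12 + d(b/2)²] = 2[165³/12 + 165×30²] = 1046000 mm³.
Direct shear f_v = P/L_w = 54.4×10³ / 330 = 164.8 N/mm (vertical).
Torsion M = P·e = 54.4×10³ × 210 = 11424000 N·mm.
Critical point at (x, y) = (30, 82.5) from centroid. f_tx = M·y/J = 901.3 N/mm; f_ty = M·x/J = 327.7 N/mm.
Resultant f_max = √[f_tx² + (f_v + f_ty)²] = √[901.3² + (164.8 + 327.7)²] = 1027 N/mm.
Capacity per unit length: φr_n = 0.75 × 0.6 × 430 × (0.707 × 12) = 1642 N/mm.
1027 ≤ 1642 → adequate.

f_max ≈ 1030 N/mm; adequate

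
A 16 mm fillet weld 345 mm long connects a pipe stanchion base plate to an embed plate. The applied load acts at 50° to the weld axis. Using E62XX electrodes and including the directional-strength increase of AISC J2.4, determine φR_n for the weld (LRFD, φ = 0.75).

E62XX → F_EXX = 620 MPa.
t_e = 0.707 × 16 = 11.31 mm; A_we = 11.31 × 345 = 3903 mm².
Directional factor: 1.0 + 0.5 sin^1.5(50°) = 1.335.
F_nw = 0.6 × 620 × 1.335 = 496.7 MPa.
φR_n = 0.75 × 496.7 × 3903 × 10⁻³ = 1454 kN.

φR_n ≈ 1450 kN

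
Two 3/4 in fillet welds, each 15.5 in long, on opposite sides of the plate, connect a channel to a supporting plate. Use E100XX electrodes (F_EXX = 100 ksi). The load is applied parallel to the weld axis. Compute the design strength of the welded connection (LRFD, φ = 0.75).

Effective throat t_e = 0.707 × 0.75 = 0.5302 in.
Total length L = 31 in; A_we = 0.5302 × 31 = 16.44 in².
F_nw = 0.6 F_EXX = 0.6 × 100 = 60 ksi.
φR_n = 0.75 × 60 × 16.44 = 739.7 kip.

φR_n ≈ 740 kip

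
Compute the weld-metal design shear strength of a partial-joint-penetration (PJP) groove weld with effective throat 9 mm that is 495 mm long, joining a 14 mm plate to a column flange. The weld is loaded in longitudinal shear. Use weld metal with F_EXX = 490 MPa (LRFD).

Effective throat (given) t_e = 9 mm.
A_we = 9 × 495 = 4455 mm².
F_nw = 0.6 F_EXX = 294 MPa.
φR_n = 0.75 × 294 × 4455 × 10⁻³ = 982.3 kN.

φR_n ≈ 982 kN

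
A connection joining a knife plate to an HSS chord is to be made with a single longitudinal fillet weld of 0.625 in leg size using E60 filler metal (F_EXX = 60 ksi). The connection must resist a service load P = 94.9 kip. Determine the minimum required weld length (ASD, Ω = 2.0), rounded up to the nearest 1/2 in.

L = 12 in

Throat t_e = 0.707 × 0.625 = 0.4419 in.
r_n/Ω = (0.6 × 60 × 0.4419) / 2.0 = 7.954 kip/in.
L_req = P / (r_n/Ω) = 94.9 / 7.954 = 11.93 in total.
Round up → use L = 12 in.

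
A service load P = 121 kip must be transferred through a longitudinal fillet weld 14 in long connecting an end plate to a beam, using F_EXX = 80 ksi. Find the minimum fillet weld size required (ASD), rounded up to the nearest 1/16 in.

w = 9/16 in

Total weld length L = 14 in.
Required throat t_e = P × Ω / (0.6 F_EXX × L) = 121 × 2.0 / (0.6 × 80 × 14) = 0.3601 in.
Required leg w = t_e / 0.707 = 0.5094 in → use 9/16 in.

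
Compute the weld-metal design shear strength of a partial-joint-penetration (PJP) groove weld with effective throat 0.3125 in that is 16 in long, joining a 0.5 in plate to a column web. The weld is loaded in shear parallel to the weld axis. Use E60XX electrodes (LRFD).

φR_n ≈ 135 kip

E60XX → F_EXX = 60 ksi.
Effective throat (given) t_e = 0.3125 in.
A_we = 0.3125 × 16 = 5 in².
F_nw = 0.6 F_EXX = 36 ksi.
φR_n = 0.75 × 36 × 5 = 135 kip.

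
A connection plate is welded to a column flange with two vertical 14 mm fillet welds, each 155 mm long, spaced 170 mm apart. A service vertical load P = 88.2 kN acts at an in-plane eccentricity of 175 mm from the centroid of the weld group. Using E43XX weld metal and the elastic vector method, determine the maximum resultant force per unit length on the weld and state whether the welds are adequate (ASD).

f_max ≈ 853 N/mm; adequate

E43XX → F_EXX = 430 MPa.
Total weld length L_w = 310 mm. Treat welds as unit-width lines.
Polar moment about centroid: J = 2[d³/12 + d(b/2)²] = 2[155³/12 + 155×85²] = 2860000 mm³.
Direct shear f_v = P/L_w = 88.2×10³ / 310 = 284.5 N/mm (vertical).
Torsion M = P·e = 88.2×10³ × 175 = 15435000 N·mm.
Critical point at (x, y) = (85, 77.5) from centroid. f_tx = M·y/J = 418.2 N/mm; f_ty = M·x/J = 458.7 N/mm.
Resultant f_max = √[f_tx² + (f_v + f_ty)²] = √[418.2² + (284.5 + 458.7)²] = 852.8 N/mm.
Capacity per unit length: r_n/Ω = (1/2.0) × 0.6 × 430 × (0.707 × 14) = 1277 N/mm.
852.8 ≤ 1277 → adequate.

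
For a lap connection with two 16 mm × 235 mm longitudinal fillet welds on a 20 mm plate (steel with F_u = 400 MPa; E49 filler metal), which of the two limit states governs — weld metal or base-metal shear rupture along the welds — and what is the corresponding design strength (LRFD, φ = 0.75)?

φR_n ≈ 1170 kN (weld metal governs)

E49XX → F_EXX = 490 MPa.
t_e = 0.707 × 16 = 11.31 mm; L = 470 mm.
Weld metal: φR_n = 0.75 × 0.6 × 490 × 11.31 × 470 × 10⁻³ = 1172 kN.
Base metal (shear rupture): φR_n = 0.75 × 0.6 × 400 × 20 × 470 × 10⁻³ = 1692 kN.
Governing: weld metal.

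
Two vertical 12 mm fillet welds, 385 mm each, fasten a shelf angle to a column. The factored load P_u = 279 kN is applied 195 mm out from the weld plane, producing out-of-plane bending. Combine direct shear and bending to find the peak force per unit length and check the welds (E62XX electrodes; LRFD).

f_max ≈ 1160 N/mm; adequate

E62XX → F_EXX = 620 MPa.
L_w = 2 × 385 = 770 mm; section modulus (unit throat) S = 2 × L²/6 = 49410 mm².
Direct shear f_v = P/L_w = 279×10³/770 = 362.3 N/mm.
Moment M = P × e = 279×10³ × 195 = 54405000 N·mm; bending f_b = M/S = 1101 N/mm.
f_max = √(f_v² + f_b²) = √(362.3² + 1101²) = 1159 N/mm.
φr_n = 0.75 × 0.6 × 620 × (0.707 × 12) = 2367 N/mm → adequate.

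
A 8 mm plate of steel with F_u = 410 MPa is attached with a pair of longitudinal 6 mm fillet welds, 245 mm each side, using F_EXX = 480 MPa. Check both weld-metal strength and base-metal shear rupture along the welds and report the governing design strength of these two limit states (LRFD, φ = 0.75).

φR_n ≈ 449 kN (weld metal governs)

t_e = 0.707 × 6 = 4.242 mm; L = 490 mm.
Weld metal: φR_n = 0.75 × 0.6 × 480 × 4.242 × 490 × 10⁻³ = 449 kN.
Base metal (shear rupture): φR_n = 0.75 × 0.6 × 410 × 8 × 490 × 10⁻³ = 723.2 kN.
Governing: weld metal.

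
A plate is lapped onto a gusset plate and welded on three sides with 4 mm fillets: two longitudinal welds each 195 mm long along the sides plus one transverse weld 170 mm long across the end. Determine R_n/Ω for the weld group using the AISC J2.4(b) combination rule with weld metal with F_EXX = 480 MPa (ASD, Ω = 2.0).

R_n/Ω ≈ 239 kN

t_e = 0.707 × 4 = 2.828 mm.
R_nwl = 0.6 × 480 × 2.828 × 390 × 10⁻³ = 317.6 kN (longitudinal, 2 welds).
R_nwt = 0.6 × 480 × 2.828 × 170 × 10⁻³ = 138.5 kN (transverse, base value).
(i) R_nwl + R_nwt = 456.1 kN; (ii) 0.85 R_nwl + 1.5 R_nwt = 477.7 kN.
R_n = max = 477.7 kN [governs: (ii)]; R_n/Ω = 238.8 kN.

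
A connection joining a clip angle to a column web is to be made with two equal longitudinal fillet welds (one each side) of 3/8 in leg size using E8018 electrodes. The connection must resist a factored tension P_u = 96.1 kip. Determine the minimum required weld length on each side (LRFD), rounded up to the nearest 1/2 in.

L = 5.5 in on each side

E80XX → F_EXX = 80 ksi.
Throat t_e = 0.707 × 0.375 = 0.2651 in.
φr_n = 0.75 × 0.6 × 80 × 0.2651 = 9.544 kip/in.
L_req = P_u / φr_n = 96.1 / 9.544 = 10.07 in total.
Per side: 10.07 / 2 = 5.034 in.
Round up → use L = 5.5 in on each side.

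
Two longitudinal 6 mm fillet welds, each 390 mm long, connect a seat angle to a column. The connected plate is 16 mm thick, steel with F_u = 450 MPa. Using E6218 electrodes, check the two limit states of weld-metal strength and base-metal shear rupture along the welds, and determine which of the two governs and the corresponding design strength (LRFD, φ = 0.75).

φR_n ≈ 923 kN (weld metal governs)

E62XX → F_EXX = 620 MPa.
t_e = 0.707 × 6 = 4.242 mm; L = 780 mm.
Weld metal: φR_n = 0.75 × 0.6 × 620 × 4.242 × 780 × 10⁻³ = 923.1 kN.
Base metal (shear rupture): φR_n = 0.75 × 0.6 × 450 × 16 × 780 × 10⁻³ = 2527 kN.
Governing: weld metal.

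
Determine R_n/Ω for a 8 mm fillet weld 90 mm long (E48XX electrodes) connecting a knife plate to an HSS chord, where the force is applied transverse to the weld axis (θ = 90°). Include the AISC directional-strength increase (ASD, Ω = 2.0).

E48XX → F_EXX = 480 MPa.
t_e = 0.707 × 8 = 5.656 mm; A_we = 5.656 × 90 = 509 mm².
Directional factor: 1.0 + 0.5 sin^1.5(90°) = 1.5.
F_nw = 0.6 × 480 × 1.5 = 432 MPa.
R_n/Ω = (432 × 509) / 2.0 × 10⁻³ = 110 kN.

R_n/Ω ≈ 110 kN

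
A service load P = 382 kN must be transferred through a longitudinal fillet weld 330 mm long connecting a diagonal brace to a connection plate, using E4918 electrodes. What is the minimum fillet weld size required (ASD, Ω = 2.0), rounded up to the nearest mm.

w = 12 mm

E49XX → F_EXX = 490 MPa.
Total weld length L = 330 mm.
Required throat t_e = P × Ω / (0.6 F_EXX × L) = 382 × 2.0 / (0.6 × 490 × 330 × 10⁻³) = 7.875 mm.
Required leg w = t_e / 0.707 = 11.14 mm → use 12 mm.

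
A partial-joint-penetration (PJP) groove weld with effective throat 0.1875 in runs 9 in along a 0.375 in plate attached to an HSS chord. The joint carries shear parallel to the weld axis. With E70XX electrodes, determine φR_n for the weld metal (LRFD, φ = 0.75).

φR_n ≈ 53.2 kips

E70XX → F_EXX = 70 ksi.
Effective throat (given) t_e = 0.1875 in.
A_we = 0.1875 × 9 = 1.688 in².
F_nw = 0.6 F_EXX = 42 ksi.
φR_n = 0.75 × 42 × 1.688 = 53.16 kips.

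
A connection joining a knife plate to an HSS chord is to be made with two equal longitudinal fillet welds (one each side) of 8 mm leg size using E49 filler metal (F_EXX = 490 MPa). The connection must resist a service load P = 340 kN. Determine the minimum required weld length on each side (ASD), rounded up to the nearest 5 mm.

Throat t_e = 0.707 × 8 = 5.656 mm.
r_n/Ω = (0.6 × 490 × 5.656) / 2.0 = 831.4 N/mm = 0.8314 kN/mm.
L_req = P / (r_n/Ω) = 340 / 0.8314 = 408.9 mm total.
Per side: 408.9 / 2 = 204.5 mm.
Round up → use L = 205 mm on each side.

L = 205 mm on each side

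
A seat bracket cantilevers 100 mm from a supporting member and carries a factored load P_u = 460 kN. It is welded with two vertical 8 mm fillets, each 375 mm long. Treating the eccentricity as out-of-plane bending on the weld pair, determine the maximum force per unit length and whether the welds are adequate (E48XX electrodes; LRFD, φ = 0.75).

f_max ≈ 1160 N/mm; adequate

E48XX → F_EXX = 480 MPa.
L_w = 2 × 375 = 750 mm; section modulus (unit throat) S = 2 × L²/6 = 46880 mm².
Direct shear f_v = P/L_w = 460×10³/750 = 613.3 N/mm.
Moment M = P × e = 460×10³ × 100 = 46000000 N·mm; bending f_b = M/S = 981.3 N/mm.
f_max = √(f_v² + f_b²) = √(613.3² + 981.3²) = 1157 N/mm.
φr_n = 0.75 × 0.6 × 480 × (0.707 × 8) = 1222 N/mm → adequate.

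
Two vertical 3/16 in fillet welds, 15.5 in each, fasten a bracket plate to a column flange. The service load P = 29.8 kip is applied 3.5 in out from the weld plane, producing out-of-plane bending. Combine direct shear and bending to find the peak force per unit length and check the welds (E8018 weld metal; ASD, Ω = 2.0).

f_max ≈ 1.62 kip/in; adequate

E80XX → F_EXX = 80 ksi.
L_w = 2 × 15.5 = 31 in; section modulus (unit throat) S = 2 × L²/6 = 80.08 in².
Direct shear f_v = P/L_w = 29.8/31 = 0.9613 kip/in.
Moment M = P × e = 29.8 × 3.5 = 104.3 kip·in; bending f_b = M/S = 1.302 kip/in.
f_max = √(f_v² + f_b²) = √(0.9613² + 1.302²) = 1.619 kip/in.
r_n/Ω = (1/2.0) × 0.6 × 80 × (0.707 × 0.1875) = 3.181 kip/in → adequate.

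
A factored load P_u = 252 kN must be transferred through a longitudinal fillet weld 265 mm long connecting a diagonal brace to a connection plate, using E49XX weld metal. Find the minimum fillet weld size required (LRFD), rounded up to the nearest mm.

E49XX → F_EXX = 490 MPa.
Total weld length L = 265 mm.
Required throat t_e = P_u / (φ × 0.6 F_EXX × L) = 252 / (0.75 × 0.6 × 490 × 265 × 10⁻³) = 4.313 mm.
Required leg w = t_e / 0.707 = 6.1 mm → use 7 mm.

w = 7 mm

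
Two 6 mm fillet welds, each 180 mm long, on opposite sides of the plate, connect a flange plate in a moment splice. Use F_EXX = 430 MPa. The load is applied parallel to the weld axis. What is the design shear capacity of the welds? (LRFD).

Effective throat t_e = 0.707 × 6 = 4.242 mm.
Total length L = 360 mm; A_we = 4.242 × 360 = 1527 mm².
F_nw = 0.6 F_EXX = 0.6 × 430 = 258 MPa.
φR_n = 0.75 × 258 × 1527 × 10⁻³ = 295.5 kN.

φR_n ≈ 295 kN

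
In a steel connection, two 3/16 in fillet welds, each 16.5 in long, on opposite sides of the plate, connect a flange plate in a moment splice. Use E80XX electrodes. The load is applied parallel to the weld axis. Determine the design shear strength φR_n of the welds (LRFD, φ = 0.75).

E80XX → F_EXX = 80 ksi.
Effective throat t_e = 0.707 × 0.1875 = 0.1326 in.
Total length L = 33 in; A_we = 0.1326 × 33 = 4.375 in².
F_nw = 0.6 F_EXX = 0.6 × 80 = 48 ksi.
φR_n = 0.75 × 48 × 4.375 = 157.5 kips.

φR_n ≈ 157 kips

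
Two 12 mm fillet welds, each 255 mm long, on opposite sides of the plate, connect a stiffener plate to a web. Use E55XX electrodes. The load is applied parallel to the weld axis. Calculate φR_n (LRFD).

φR_n ≈ 1070 kN

E55XX → F_EXX = 550 MPa.
Effective throat t_e = 0.707 × 12 = 8.484 mm.
Total length L = 510 mm; A_we = 8.484 × 510 = 4327 mm².
F_nw = 0.6 F_EXX = 0.6 × 550 = 330 MPa.
φR_n = 0.75 × 330 × 4327 × 10⁻³ = 1071 kN.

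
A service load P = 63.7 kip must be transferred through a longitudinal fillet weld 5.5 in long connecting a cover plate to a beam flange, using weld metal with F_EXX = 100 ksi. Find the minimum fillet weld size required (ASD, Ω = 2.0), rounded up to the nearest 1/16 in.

w = 9/16 in

Total weld length L = 5.5 in.
Required throat t_e = P × Ω / (0.6 F_EXX × L) = 63.7 × 2.0 / (0.6 × 100 × 5.5) = 0.3861 in.
Required leg w = t_e / 0.707 = 0.5461 in → use 9/16 in.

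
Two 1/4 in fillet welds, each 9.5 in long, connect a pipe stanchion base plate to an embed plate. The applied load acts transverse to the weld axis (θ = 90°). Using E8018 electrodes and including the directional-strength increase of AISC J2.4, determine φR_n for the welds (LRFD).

φR_n ≈ 181 kips

E80XX → F_EXX = 80 ksi.
t_e = 0.707 × 0.25 = 0.1767 in; A_we = 0.1767 × 19 = 3.358 in².
Directional factor: 1.0 + 0.5 sin^1.5(90°) = 1.5.
F_nw = 0.6 × 80 × 1.5 = 72 ksi.
φR_n = 0.75 × 72 × 3.358 = 181.3 kips.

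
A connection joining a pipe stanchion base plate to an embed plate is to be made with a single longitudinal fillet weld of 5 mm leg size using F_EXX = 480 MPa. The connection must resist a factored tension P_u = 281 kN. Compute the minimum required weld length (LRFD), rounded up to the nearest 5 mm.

Throat t_e = 0.707 × 5 = 3.535 mm.
φr_n = 0.75 × 0.6 × 480 × 3.535 × 10⁻³ = 0.7636 kN/mm.
L_req = P_u / φr_n = 281 / 0.7636 = 368 mm total.
Round up → use L = 370 mm.

L = 370 mm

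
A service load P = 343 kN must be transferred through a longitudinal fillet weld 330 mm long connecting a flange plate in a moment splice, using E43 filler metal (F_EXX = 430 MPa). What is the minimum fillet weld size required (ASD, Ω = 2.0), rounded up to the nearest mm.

w = 12 mm

Total weld length L = 330 mm.
Required throat t_e = P × Ω / (0.6 F_EXX × L) = 343 × 2.0 / (0.6 × 430 × 330 × 10⁻³) = 8.057 mm.
Required leg w = t_e / 0.707 = 11.4 mm → use 12 mm.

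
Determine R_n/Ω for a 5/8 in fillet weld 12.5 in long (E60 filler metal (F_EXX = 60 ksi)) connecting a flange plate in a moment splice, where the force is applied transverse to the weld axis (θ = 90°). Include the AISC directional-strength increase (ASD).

t_e = 0.707 × 0.625 = 0.4419 in; A_we = 0.4419 × 12.5 = 5.523 in².
Directional factor: 1.0 + 0.5 sin^1.5(90°) = 1.5.
F_nw = 0.6 × 60 × 1.5 = 54 ksi.
R_n/Ω = (54 × 5.523) / 2.0 = 149.1 kips.

R_n/Ω ≈ 149 kips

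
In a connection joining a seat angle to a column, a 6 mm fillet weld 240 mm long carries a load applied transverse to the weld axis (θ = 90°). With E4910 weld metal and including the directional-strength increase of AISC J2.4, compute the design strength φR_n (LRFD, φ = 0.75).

φR_n ≈ 337 kN

E49XX → F_EXX = 490 MPa.
t_e = 0.707 × 6 = 4.242 mm; A_we = 4.242 × 240 = 1018 mm².
Directional factor: 1.0 + 0.5 sin^1.5(90°) = 1.5.
F_nw = 0.6 × 490 × 1.5 = 441 MPa.
φR_n = 0.75 × 441 × 1018 × 10⁻³ = 336.7 kN.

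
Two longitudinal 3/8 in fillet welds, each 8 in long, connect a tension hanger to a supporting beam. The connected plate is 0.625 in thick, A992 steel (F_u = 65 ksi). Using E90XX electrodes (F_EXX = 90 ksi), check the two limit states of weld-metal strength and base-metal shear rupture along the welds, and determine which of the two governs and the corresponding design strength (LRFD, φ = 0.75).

t_e = 0.707 × 0.375 = 0.2651 in; L = 16 in.
Weld metal: φR_n = 0.75 × 0.6 × 90 × 0.2651 × 16 = 171.8 kips.
Base metal (shear rupture): φR_n = 0.75 × 0.6 × 65 × 0.625 × 16 = 292.5 kips.
Governing: weld metal.

φR_n ≈ 172 kips (weld metal governs)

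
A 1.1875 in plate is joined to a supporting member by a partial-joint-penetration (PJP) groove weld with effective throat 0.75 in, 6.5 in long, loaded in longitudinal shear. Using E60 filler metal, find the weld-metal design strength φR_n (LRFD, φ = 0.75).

E60XX → F_EXX = 60 ksi.
Effective throat (given) t_e = 0.75 in.
A_we = 0.75 × 6.5 = 4.875 in².
F_nw = 0.6 F_EXX = 36 ksi.
φR_n = 0.75 × 36 × 4.875 = 131.6 kips.

φR_n ≈ 132 kips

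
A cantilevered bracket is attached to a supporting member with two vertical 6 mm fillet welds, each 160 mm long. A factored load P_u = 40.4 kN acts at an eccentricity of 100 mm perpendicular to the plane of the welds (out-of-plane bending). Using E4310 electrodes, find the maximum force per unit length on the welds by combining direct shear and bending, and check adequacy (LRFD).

f_max ≈ 490 N/mm; adequate

E43XX → F_EXX = 430 MPa.
L_w = 2 × 160 = 320 mm; section modulus (unit throat) S = 2 × L²/6 = 8533 mm².
Direct shear f_v = P/L_w = 40.4×10³/320 = 126.2 N/mm.
Moment M = P × e = 40.4×10³ × 100 = 4040000 N·mm; bending f_b = M/S = 473.4 N/mm.
f_max = √(f_v² + f_b²) = √(126.2² + 473.4²) = 490 N/mm.
φr_n = 0.75 × 0.6 × 430 × (0.707 × 6) = 820.8 N/mm → adequate.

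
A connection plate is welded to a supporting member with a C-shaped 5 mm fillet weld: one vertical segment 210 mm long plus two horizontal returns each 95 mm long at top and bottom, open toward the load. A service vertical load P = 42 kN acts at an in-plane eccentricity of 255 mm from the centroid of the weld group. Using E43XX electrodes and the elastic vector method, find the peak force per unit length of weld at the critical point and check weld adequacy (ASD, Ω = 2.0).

f_max ≈ 490 N/mm; NOT adequate

E43XX → F_EXX = 430 MPa.
Total weld length L_w = 400 mm. Treat welds as unit-width lines.
Centroid: x̄ = 2×95×47.5 / 400 = 22.56 mm from the vertical weld.
Polar moment about centroid: J = I_x + I_y = [210³/12 + 2×95×105²] + [210×22.56² + 2(95³/12 + 95×24.94²)] = 3234000 mm³.
Direct shear f_v = P/L_w = 42×10³ / 400 = 105 N/mm (vertical).
Torsion M = P·e = 42×10³ × 255 = 10710000 N·mm.
Critical point at (x, y) = (72.44, 105) from centroid. f_tx = M·y/J = 347.7 N/mm; f_ty = M·x/J = 239.9 N/mm.
Resultant f_max = √[f_tx² + (f_v + f_ty)²] = √[347.7² + (105 + 239.9)²] = 489.7 N/mm.
Capacity per unit length: r_n/Ω = (1/2.0) × 0.6 × 430 × (0.707 × 5) = 456 N/mm.
489.7 > 456 → NOT adequate.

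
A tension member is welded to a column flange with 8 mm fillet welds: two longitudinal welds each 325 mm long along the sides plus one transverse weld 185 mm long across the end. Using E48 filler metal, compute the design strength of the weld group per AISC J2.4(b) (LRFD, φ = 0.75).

E48XX → F_EXX = 480 MPa.
t_e = 0.707 × 8 = 5.656 mm.
R_nwl = 0.6 × 480 × 5.656 × 650 × 10⁻³ = 1059 kN (longitudinal, 2 welds).
R_nwt = 0.6 × 480 × 5.656 × 185 × 10⁻³ = 301.4 kN (transverse, base value).
(i) R_nwl + R_nwt = 1360 kN; (ii) 0.85 R_nwl + 1.5 R_nwt = 1352 kN.
R_n = max = 1360 kN [governs: (i)]; φR_n = 1020 kN.

φR_n ≈ 1020 kN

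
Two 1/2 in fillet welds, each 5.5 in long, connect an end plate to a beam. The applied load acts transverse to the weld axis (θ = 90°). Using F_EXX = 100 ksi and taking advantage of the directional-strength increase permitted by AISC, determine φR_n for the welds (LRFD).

φR_n ≈ 262 kips

t_e = 0.707 × 0.5 = 0.3535 in; A_we = 0.3535 × 11 = 3.888 in².
Directional factor: 1.0 + 0.5 sin^1.5(90°) = 1.5.
F_nw = 0.6 × 100 × 1.5 = 90 ksi.
φR_n = 0.75 × 90 × 3.888 = 262.5 kips.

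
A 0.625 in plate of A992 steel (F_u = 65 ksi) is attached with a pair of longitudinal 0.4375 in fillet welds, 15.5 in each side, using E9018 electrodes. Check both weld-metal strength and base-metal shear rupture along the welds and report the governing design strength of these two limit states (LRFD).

E90XX → F_EXX = 90 ksi.
t_e = 0.707 × 0.4375 = 0.3093 in; L = 31 in.
Weld metal: φR_n = 0.75 × 0.6 × 90 × 0.3093 × 31 = 388.3 kips.
Base metal (shear rupture): φR_n = 0.75 × 0.6 × 65 × 0.625 × 31 = 566.7 kips.
Governing: weld metal.

φR_n ≈ 388 kips (weld metal governs)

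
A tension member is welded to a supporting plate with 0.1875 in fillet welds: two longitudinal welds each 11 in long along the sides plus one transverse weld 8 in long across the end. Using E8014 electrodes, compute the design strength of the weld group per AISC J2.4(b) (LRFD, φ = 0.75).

φR_n ≈ 147 kip

E80XX → F_EXX = 80 ksi.
t_e = 0.707 × 0.1875 = 0.1326 in.
R_nwl = 0.6 × 80 × 0.1326 × 22 = 140 kip (longitudinal, 2 welds).
R_nwt = 0.6 × 80 × 0.1326 × 8 = 50.9 kip (transverse, base value).
(i) R_nwl + R_nwt = 190.9 kip; (ii) 0.85 R_nwl + 1.5 R_nwt = 195.3 kip.
R_n = max = 195.3 kip [governs: (ii)]; φR_n = 146.5 kip.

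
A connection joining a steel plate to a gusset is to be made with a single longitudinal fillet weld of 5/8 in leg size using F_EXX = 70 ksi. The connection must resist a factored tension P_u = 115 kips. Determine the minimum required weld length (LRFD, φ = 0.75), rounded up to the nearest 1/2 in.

L = 8.5 in

Throat t_e = 0.707 × 0.625 = 0.4419 in.
φr_n = 0.75 × 0.6 × 70 × 0.4419 = 13.92 kips/in.
L_req = P_u / φr_n = 115 / 13.92 = 8.262 in total.
Round up → use L = 8.5 in.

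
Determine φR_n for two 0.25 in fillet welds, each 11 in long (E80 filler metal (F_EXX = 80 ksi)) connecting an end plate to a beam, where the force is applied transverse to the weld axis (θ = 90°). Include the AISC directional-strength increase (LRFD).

t_e = 0.707 × 0.25 = 0.1767 in; A_we = 0.1767 × 22 = 3.888 in².
Directional factor: 1.0 + 0.5 sin^1.5(90°) = 1.5.
F_nw = 0.6 × 80 × 1.5 = 72 ksi.
φR_n = 0.75 × 72 × 3.888 = 210 kips.

φR_n ≈ 210 kips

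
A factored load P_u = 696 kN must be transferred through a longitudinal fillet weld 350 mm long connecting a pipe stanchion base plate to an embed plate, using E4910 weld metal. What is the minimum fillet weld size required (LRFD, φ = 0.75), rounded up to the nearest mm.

E49XX → F_EXX = 490 MPa.
Total weld length L = 350 mm.
Required throat t_e = P_u / (φ × 0.6 F_EXX × L) = 696 / (0.75 × 0.6 × 490 × 350 × 10⁻³) = 9.018 mm.
Required leg w = t_e / 0.707 = 12.76 mm → use 13 mm.

w = 13 mm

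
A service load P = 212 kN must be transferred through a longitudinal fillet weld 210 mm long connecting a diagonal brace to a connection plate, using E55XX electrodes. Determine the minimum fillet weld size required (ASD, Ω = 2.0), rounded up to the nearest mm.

w = 9 mm

E55XX → F_EXX = 550 MPa.
Total weld length L = 210 mm.
Required throat t_e = P × Ω / (0.6 F_EXX × L) = 212 × 2.0 / (0.6 × 550 × 210 × 10⁻³) = 6.118 mm.
Required leg w = t_e / 0.707 = 8.654 mm → use 9 mm.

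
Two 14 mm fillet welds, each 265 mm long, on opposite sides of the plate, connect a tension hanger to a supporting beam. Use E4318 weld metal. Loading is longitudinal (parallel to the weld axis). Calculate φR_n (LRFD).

E43XX → F_EXX = 430 MPa.
Effective throat t_e = 0.707 × 14 = 9.898 mm.
Total length L = 530 mm; A_we = 9.898 × 530 = 5246 mm².
F_nw = 0.6 F_EXX = 0.6 × 430 = 258 MPa.
φR_n = 0.75 × 258 × 5246 × 10⁻³ = 1015 kN.

φR_n ≈ 1020 kN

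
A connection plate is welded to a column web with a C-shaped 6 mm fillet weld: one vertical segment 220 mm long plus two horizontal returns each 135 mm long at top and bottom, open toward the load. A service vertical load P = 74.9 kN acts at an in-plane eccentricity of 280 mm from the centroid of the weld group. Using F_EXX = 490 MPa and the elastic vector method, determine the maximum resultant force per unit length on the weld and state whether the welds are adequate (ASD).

Total weld length L_w = 490 mm. Treat welds as unit-width lines.
Centroid: x̄ = 2×135×67.5 / 490 = 37.19 mm from the vertical weld.
Polar moment about centroid: J = I_x + I_y = [220³/12 + 2×135×110²] + [220×37.19² + 2(135³/12 + 135×30.31²)] = 5117000 mm³.
Direct shear f_v = P/L_w = 74.9×10³ / 490 = 152.9 N/mm (vertical).
Torsion M = P·e = 74.9×10³ × 280 = 20972000 N·mm.
Critical point at (x, y) = (97.81, 110) from centroid. f_tx = M·y/J = 450.9 N/mm; f_ty = M·x/J = 400.9 N/mm.
Resultant f_max = √[f_tx² + (f_v + f_ty)²] = √[450.9² + (152.9 + 400.9)²] = 714.1 N/mm.
Capacity per unit length: r_n/Ω = (1/2.0) × 0.6 × 490 × (0.707 × 6) = 623.6 N/mm.
714.1 > 623.6 → NOT adequate.

f_max ≈ 714 N/mm; NOT adequate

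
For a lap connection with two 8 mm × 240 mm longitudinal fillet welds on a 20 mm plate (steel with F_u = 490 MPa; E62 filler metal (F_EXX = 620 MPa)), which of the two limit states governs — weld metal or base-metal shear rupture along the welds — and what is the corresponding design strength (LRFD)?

t_e = 0.707 × 8 = 5.656 mm; L = 480 mm.
Weld metal: φR_n = 0.75 × 0.6 × 620 × 5.656 × 480 × 10⁻³ = 757.5 kN.
Base metal (shear rupture): φR_n = 0.75 × 0.6 × 490 × 20 × 480 × 10⁻³ = 2117 kN.
Governing: weld metal.

φR_n ≈ 757 kN (weld metal governs)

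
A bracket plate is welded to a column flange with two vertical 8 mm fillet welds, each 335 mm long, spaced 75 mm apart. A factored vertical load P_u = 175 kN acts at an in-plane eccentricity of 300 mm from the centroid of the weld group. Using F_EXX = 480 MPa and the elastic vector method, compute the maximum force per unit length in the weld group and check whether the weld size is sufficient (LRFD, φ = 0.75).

f_max ≈ 1330 N/mm; NOT adequate

Total weld length L_w = 670 mm. Treat welds as unit-width lines.
Polar moment about centroid: J = 2[d³/12 + d(b/2)²] = 2[335³/12 + 335×37.5²] = 7208000 mm³.
Direct shear f_v = P/L_w = 175×10³ / 670 = 261.2 N/mm (vertical).
Torsion M = P·e = 175×10³ × 300 = 52500000 N·mm.
Critical point at (x, y) = (37.5, 167.5) from centroid. f_tx = M·y/J = 1220 N/mm; f_ty = M·x/J = 273.1 N/mm.
Resultant f_max = √[f_tx² + (f_v + f_ty)²] = √[1220² + (261.2 + 273.1)²] = 1332 N/mm.
Capacity per unit length: φr_n = 0.75 × 0.6 × 480 × (0.707 × 8) = 1222 N/mm.
1332 > 1222 → NOT adequate.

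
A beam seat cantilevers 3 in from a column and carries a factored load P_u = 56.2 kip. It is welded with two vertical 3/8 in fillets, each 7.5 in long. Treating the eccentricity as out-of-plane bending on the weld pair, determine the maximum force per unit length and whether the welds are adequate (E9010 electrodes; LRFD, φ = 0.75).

f_max ≈ 9.74 kip/in; adequate

E90XX → F_EXX = 90 ksi.
L_w = 2 × 7.5 = 15 in; section modulus (unit throat) S = 2 × L²/6 = 18.75 in².
Direct shear f_v = P/L_w = 56.2/15 = 3.747 kip/in.
Moment M = P × e = 56.2 × 3 = 168.6 kip·in; bending f_b = M/S = 8.992 kip/in.
f_max = √(f_v² + f_b²) = √(3.747² + 8.992²) = 9.741 kip/in.
φr_n = 0.75 × 0.6 × 90 × (0.707 × 0.375) = 10.74 kip/in → adequate.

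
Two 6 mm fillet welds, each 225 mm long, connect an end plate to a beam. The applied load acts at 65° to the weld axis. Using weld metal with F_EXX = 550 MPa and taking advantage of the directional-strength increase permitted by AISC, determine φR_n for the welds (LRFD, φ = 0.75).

t_e = 0.707 × 6 = 4.242 mm; A_we = 4.242 × 450 = 1909 mm².
Directional factor: 1.0 + 0.5 sin^1.5(65°) = 1.431.
F_nw = 0.6 × 550 × 1.431 = 472.4 MPa.
φR_n = 0.75 × 472.4 × 1909 × 10⁻³ = 676.3 kN.

φR_n ≈ 676 kN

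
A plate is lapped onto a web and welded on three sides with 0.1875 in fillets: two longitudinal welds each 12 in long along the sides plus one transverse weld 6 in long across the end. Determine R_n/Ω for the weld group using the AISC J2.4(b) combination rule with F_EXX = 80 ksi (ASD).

R_n/Ω ≈ 95.4 kips

t_e = 0.707 × 0.1875 = 0.1326 in.
R_nwl = 0.6 × 80 × 0.1326 × 24 = 152.7 kips (longitudinal, 2 welds).
R_nwt = 0.6 × 80 × 0.1326 × 6 = 38.18 kips (transverse, base value).
(i) R_nwl + R_nwt = 190.9 kips; (ii) 0.85 R_nwl + 1.5 R_nwt = 187.1 kips.
R_n = max = 190.9 kips [governs: (i)]; R_n/Ω = 95.44 kips.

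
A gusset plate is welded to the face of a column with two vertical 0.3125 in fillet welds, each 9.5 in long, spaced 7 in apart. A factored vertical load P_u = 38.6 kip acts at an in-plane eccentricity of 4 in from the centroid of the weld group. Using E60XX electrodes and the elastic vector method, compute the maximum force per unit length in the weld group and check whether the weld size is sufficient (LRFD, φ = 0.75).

f_max ≈ 3.98 kip/in; adequate

E60XX → F_EXX = 60 ksi.
Total weld length L_w = 19 in. Treat welds as unit-width lines.
Polar moment about centroid: J = 2[d³/12 + d(b/2)²] = 2[9.5³/12 + 9.5×3.5²] = 375.6 in³.
Direct shear f_v = P/L_w = 38.6 / 19 = 2.032 kip/in (vertical).
Torsion M = P·e = 38.6 × 4 = 154.4 kip·in.
Critical point at (x, y) = (3.5, 4.75) from centroid. f_tx = M·y/J = 1.952 kip/in; f_ty = M·x/J = 1.439 kip/in.
Resultant f_max = √[f_tx² + (f_v + f_ty)²] = √[1.952² + (2.032 + 1.439)²] = 3.982 kip/in.
Capacity per unit length: φr_n = 0.75 × 0.6 × 60 × (0.707 × 0.3125) = 5.965 kip/in.
3.982 ≤ 5.965 → adequate.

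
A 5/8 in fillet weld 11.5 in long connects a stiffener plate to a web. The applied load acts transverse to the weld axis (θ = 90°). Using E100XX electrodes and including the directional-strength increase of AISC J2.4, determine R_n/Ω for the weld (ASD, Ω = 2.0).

R_n/Ω ≈ 229 kips

E100XX → F_EXX = 100 ksi.
t_e = 0.707 × 0.625 = 0.4419 in; A_we = 0.4419 × 11.5 = 5.082 in².
Directional factor: 1.0 + 0.5 sin^1.5(90°) = 1.5.
F_nw = 0.6 × 100 × 1.5 = 90 ksi.
R_n/Ω = (90 × 5.082) / 2.0 = 228.7 kips.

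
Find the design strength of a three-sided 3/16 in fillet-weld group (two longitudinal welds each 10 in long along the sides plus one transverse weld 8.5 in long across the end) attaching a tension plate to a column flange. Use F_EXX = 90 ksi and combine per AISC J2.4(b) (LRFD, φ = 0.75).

t_e = 0.707 × 0.1875 = 0.1326 in.
R_nwl = 0.6 × 90 × 0.1326 × 20 = 143.2 kip (longitudinal, 2 welds).
R_nwt = 0.6 × 90 × 0.1326 × 8.5 = 60.85 kip (transverse, base value).
(i) R_nwl + R_nwt = 204 kip; (ii) 0.85 R_nwl + 1.5 R_nwt = 213 kip.
R_n = max = 213 kip [governs: (ii)]; φR_n = 159.7 kip.

φR_n ≈ 160 kip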